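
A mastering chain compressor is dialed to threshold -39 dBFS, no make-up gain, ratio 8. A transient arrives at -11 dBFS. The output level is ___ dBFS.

-35.5 dBFS

The input is 28 dB above the -39 dBFS threshold.
At 8:1 the overshoot is divided by 8, leaving 3.5 dB above threshold.
That puts the output at -35.5 dBFS.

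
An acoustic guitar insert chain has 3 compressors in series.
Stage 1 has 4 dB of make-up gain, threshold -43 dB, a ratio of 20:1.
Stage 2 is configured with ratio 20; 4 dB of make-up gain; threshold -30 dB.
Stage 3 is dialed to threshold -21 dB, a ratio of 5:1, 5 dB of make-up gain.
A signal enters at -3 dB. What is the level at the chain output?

-28 dB

Stage 1: overshoot 40 dB → 40/20 = 2 dB → -41 dB; +4 dB make-up → -37 dB.
Stage 2: -37 dB ≤ -30 dB, so stage 2 doesn't engage; make-up brings it to -33 dB.
Stage 3: -33 dB ≤ -21 dB, so stage 3 doesn't engage; make-up brings it to -28 dB.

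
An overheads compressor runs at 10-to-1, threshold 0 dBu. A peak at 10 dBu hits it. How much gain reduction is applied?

Overshoot = 10 − 0 = 10 dB.
A 10:1 ratio leaves 1 dB of that excess.
So the signal is attenuated by 10 − 1 = 9 dB.

9 dB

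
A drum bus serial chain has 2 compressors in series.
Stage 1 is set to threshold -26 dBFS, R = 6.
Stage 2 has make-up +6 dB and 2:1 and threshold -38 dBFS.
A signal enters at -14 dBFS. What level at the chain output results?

Stage 1: 12 dB above -26 dBFS, reduced 6:1 to 2 dB above → -24 dBFS.
Stage 2: overshoot 14 dB → 14/2 = 7 dB → -31 dBFS; +6 dB make-up → -25 dBFS.

-25 dBFS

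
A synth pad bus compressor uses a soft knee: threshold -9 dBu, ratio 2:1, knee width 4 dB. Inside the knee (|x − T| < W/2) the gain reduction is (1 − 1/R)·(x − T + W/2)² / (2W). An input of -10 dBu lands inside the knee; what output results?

-10.0625 dBu

x − T + W/2 = -10 − (-9) + 2 = 1.
GR = (1 − 1/2) × 1² / 8 = 0.5 × 1 / 8 = 0.0625 dB.
Output = -10 − 0.0625 = -10.0625 dBu.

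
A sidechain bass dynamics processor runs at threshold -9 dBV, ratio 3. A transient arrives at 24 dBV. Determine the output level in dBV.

The input is 33 dB above the -9 dBV threshold.
At 3:1 the overshoot is divided by 3, leaving 11 dB above threshold.
Output = -9 + 11 = 2 dBV.

2 dBV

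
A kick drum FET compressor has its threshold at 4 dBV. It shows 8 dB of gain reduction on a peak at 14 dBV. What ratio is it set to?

5:1

Input overshoot = 14 − 4 = 10 dB.
Output overshoot = 10 − 8 = 2 dB.
Ratio = input overshoot / output overshoot = 10 / 2 = 5.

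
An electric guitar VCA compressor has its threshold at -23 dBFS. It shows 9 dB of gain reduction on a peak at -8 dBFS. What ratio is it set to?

2.5:1

Input overshoot = -8 − (-23) = 15 dB.
Output overshoot = 15 − 9 = 6 dB.
Ratio = input overshoot / output overshoot = 15 / 6 = 2.5.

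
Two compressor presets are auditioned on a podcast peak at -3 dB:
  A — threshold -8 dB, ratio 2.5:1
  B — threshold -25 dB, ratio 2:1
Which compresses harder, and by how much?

A: GR = 5 − 5/2.5 = 3 dB.
B: GR = 22 − 22/2 = 11 dB.
Difference: 8 dB in favour of B.

B, by 8 dB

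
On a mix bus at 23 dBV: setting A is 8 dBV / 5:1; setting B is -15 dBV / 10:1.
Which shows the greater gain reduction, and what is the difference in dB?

A: 15 dB over, compressed to 3 dB over, so 12 dB of GR.
B: 38 dB over, compressed to 3.8 dB over, so 34.2 dB of GR.
B applies 22.2 dB more gain reduction.

B, by 22.2 dB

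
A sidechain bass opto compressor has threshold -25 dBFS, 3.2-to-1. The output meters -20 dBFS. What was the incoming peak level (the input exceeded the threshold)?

That's 5 dB above the -25 dBFS threshold.
Undo the ratio: input overshoot = 5 × 3.2 = 16 dB, giving input = -9 dBFS.

-9 dBFS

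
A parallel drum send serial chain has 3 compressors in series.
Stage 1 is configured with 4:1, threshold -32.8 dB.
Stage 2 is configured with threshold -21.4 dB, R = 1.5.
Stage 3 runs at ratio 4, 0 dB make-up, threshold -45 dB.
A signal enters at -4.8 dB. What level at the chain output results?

Stage 1: 28 dB above -32.8 dB, reduced 4:1 to 7 dB above → -25.8 dB.
Stage 2: -25.8 dB ≤ -21.4 dB, so stage 2 doesn't engage; output -25.8 dB.
Stage 3: 19.2 dB above -45 dB, reduced 4:1 to 4.8 dB above → -40.2 dB.

-40.2 dB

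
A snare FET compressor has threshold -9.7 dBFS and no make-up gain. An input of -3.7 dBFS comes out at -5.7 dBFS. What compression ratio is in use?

Input overshoot = -3.7 − (-9.7) = 6 dB; output overshoot = -5.7 − (-9.7) = 4 dB.
Ratio = 6 / 4 = 1.5.

1.5:1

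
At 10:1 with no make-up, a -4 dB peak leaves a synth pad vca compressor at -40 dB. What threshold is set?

-44 dB

Gain reduction = -4 − (-40) = 36 dB; output overshoot = GR / (R − 1) = 36 / 9 = 4 dB.
Threshold = output − output overshoot = -40 − 4 = -44 dB.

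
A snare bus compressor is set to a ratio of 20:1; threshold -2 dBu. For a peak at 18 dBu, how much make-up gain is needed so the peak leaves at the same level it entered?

The peak compresses to -2 + 20/20 = -1 dBu.
To reach 18 dBu requires 18 − (-1) = 19 dB of make-up.

19 dB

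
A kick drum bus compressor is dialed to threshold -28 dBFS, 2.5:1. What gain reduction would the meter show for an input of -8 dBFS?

The signal is 20 dB above threshold.
At 2.5:1, output sits 20/2.5 = 8 dB above threshold.
GR = overshoot in − overshoot out = 20 − 8 = 12 dB.

12 dB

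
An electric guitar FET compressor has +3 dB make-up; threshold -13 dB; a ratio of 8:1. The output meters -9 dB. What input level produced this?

-5 dB

Before make-up, the level was -9 − 3 = -12 dB.
The compressed level sits -12 − (-13) = 1 dB over threshold.
Input overshoot = R × output overshoot = 8 dB → input = -13 + 8 = -5 dB.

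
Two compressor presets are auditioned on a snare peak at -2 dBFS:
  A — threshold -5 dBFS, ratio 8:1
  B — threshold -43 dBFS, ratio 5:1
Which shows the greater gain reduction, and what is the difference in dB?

A: 3 dB over, compressed to 0.375 dB over, so 2.625 dB of GR.
B: 41 dB over, compressed to 8.2 dB over, so 32.8 dB of GR.
Difference: 30.175 dB in favour of B.

B, by 30.175 dB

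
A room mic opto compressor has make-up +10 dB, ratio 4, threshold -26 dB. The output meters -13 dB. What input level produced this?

-14 dB

Before make-up, the level was -13 − 10 = -23 dB.
That's 3 dB above the -26 dB threshold.
Before 4:1 compression the overshoot was 3 × 4 = 12 dB, so input = -26 + 12 = -14 dB.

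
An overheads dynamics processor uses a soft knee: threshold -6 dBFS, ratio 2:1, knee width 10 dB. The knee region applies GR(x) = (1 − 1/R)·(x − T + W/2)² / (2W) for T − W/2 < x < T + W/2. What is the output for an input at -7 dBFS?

-7.4 dBFS

x − T + W/2 = -7 − (-6) + 5 = 4.
GR = (1 − 1/2) × 4² / 20 = 0.5 × 16 / 20 = 0.4 dB.
Output = -7 − 0.4 = -7.4 dBFS.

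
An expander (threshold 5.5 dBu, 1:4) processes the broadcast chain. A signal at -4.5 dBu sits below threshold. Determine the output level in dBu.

The input is 10 dB below the 5.5 dBu threshold.
A 1:4 expander multiplies undershoot by 4: 10 × 4 = 40 dB below threshold.
Output = 5.5 − 40 = -34.5 dBu.

-34.5 dBu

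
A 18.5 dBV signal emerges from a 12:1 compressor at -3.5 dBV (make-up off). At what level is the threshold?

-5.5 dBV

Let T be the threshold. Output overshoot = (input overshoot)/R, so -3.5 − T = (18.5 − T)/12.
12·(-3.5 − T) = 18.5 − T → 11·T = -42 − 18.5 = -60.5.
T = -60.5/11 = -5.5 dBV.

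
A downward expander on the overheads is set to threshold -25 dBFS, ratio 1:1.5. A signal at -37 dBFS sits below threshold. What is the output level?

-43 dBFS

The input is 12 dB below the -25 dBFS threshold.
A 1:1.5 expander multiplies undershoot by 1.5: 12 × 1.5 = 18 dB below threshold.
Output = -25 − 18 = -43 dBFS.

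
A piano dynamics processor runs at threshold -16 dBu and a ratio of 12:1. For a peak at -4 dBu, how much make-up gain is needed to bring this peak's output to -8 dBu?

7 dB

The peak compresses to -16 + 12/12 = -15 dBu.
To reach -8 dBu requires -8 − (-15) = 7 dB of make-up.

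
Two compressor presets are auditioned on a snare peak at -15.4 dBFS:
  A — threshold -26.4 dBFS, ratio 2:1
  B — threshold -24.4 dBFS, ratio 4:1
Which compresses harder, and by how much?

A: 11 dB over, compressed to 5.5 dB over, so 5.5 dB of GR.
B: 9 dB over, compressed to 2.25 dB over, so 6.75 dB of GR.
B reduces 1.25 dB more.

B, by 1.25 dB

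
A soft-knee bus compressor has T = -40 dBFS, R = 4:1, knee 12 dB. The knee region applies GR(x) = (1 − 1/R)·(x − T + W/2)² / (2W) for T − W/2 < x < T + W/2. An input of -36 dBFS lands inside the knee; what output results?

-39.125 dBFS

x − T + W/2 = -36 − (-40) + 6 = 10.
GR = (1 − 1/4) × 10² / 24 = 0.75 × 100 / 24 = 3.125 dB.
Output = -36 − 3.125 = -39.125 dBFS.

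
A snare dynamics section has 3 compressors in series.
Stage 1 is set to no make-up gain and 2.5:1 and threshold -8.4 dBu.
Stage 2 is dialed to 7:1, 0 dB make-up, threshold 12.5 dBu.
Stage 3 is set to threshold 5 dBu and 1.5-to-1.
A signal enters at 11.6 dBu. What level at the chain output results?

-0.4 dBu

Stage 1: 11.6 dBu is 20 dB over -8.4 dBu; at 2.5:1 that becomes 8 dB over, giving -0.4 dBu.
Stage 2: below threshold (-0.4 ≤ 12.5); passes unchanged; output -0.4 dBu.
Stage 3: below threshold (-0.4 ≤ 5); passes unchanged; output -0.4 dBu.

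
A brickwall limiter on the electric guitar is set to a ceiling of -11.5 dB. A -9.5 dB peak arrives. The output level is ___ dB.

-11.5 dB

At ∞:1, everything above -11.5 dB is held at the ceiling.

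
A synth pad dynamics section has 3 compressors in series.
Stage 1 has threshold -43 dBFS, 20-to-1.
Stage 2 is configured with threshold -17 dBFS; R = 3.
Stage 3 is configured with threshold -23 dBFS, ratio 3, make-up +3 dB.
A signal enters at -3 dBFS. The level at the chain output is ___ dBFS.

-38 dBFS

Stage 1: 40 dB above -43 dBFS, reduced 20:1 to 2 dB above → -41 dBFS.
Stage 2: below threshold (-41 ≤ -17); passes unchanged; output -41 dBFS.
Stage 3: -41 dBFS ≤ -23 dBFS, so stage 3 doesn't engage; make-up brings it to -38 dBFS.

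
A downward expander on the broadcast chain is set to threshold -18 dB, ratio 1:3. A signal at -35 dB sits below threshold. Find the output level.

Below threshold, a 1:3 expander applies gain = (3−1)×(T − x) of attenuation.
(3−1) × 17 = 34 dB, so output = -35 − 34 = -69 dB.

-69 dB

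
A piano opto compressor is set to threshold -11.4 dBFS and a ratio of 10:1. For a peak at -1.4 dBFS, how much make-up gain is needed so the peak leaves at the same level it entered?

Without make-up, output = threshold + overshoot/10 = -11.4 + 1 = -10.4 dBFS.
Gap to target: 9 dB.

9 dB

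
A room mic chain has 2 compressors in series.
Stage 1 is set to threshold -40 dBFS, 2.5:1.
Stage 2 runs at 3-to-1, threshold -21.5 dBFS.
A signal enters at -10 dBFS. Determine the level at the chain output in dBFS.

-28 dBFS

Stage 1: 30 dB above -40 dBFS, reduced 2.5:1 to 12 dB above → -28 dBFS.
Stage 2: below threshold (-28 ≤ -21.5); passes unchanged; output -28 dBFS.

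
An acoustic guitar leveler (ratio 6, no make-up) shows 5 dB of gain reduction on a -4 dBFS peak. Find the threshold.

-10 dBFS

Let T be the threshold. Output overshoot = (input overshoot)/R, so -9 − T = (-4 − T)/6.
6·(-9 − T) = -4 − T → 5·T = -54 − (-4) = -50.
T = -50/5 = -10 dBFS.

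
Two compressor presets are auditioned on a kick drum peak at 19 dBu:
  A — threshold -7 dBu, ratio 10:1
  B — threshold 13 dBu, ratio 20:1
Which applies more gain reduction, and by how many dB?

A, by 17.7 dB

A: 26 dB over, compressed to 2.6 dB over, so 23.4 dB of GR.
B: 6 dB over, compressed to 0.3 dB over, so 5.7 dB of GR.
A reduces 17.7 dB more.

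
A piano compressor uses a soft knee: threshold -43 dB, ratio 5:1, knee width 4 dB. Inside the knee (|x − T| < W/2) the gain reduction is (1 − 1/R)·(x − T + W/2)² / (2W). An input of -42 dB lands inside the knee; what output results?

x − T + W/2 = -42 − (-43) + 2 = 3.
GR = (1 − 1/5) × 3² / 8 = 0.8 × 9 / 8 = 0.9 dB.
Output = -42 − 0.9 = -42.9 dB.

-42.9 dB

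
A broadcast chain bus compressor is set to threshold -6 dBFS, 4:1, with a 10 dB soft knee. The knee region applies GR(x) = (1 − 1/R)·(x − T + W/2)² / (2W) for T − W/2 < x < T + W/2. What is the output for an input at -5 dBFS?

x − T + W/2 = -5 − (-6) + 5 = 6.
GR = (1 − 1/4) × 6² / 20 = 0.75 × 36 / 20 = 1.35 dB.
Output = -5 − 1.35 = -6.35 dBFS.

-6.35 dBFS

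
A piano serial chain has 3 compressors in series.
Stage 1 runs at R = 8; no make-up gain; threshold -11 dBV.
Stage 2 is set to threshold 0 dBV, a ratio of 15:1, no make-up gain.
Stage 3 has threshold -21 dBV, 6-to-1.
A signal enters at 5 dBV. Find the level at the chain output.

-19 dBV

Stage 1: 5 dBV is 16 dB over -11 dBV; at 8:1 that becomes 2 dB over, giving -9 dBV.
Stage 2: -9 dBV is at or below the 0 dBV threshold — no compression; output -9 dBV.
Stage 3: overshoot 12 dB → 12/6 = 2 dB → -19 dBV.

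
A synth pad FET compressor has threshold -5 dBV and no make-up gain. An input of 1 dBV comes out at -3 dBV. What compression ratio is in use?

3:1

Input overshoot = 1 − (-5) = 6 dB; output overshoot = -3 − (-5) = 2 dB.
Ratio = 6 / 2 = 3.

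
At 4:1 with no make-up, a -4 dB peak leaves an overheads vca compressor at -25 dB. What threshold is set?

Input is 28 dB above T (since output overshoot × R = input overshoot: (-25 − T)·4 = -4 − T gives T = -32 dB).
Check: -32 + (-4 − (-32))/4 = -32 + 7 = -25 dB. ✓

-32 dB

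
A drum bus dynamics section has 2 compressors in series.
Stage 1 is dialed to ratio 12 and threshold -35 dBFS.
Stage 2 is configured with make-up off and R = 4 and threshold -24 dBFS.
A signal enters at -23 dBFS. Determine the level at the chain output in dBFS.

-34 dBFS

Stage 1: -23 dBFS is 12 dB over -35 dBFS; at 12:1 that becomes 1 dB over, giving -34 dBFS.
Stage 2: -34 dBFS is at or below the -24 dBFS threshold — no compression; output -34 dBFS.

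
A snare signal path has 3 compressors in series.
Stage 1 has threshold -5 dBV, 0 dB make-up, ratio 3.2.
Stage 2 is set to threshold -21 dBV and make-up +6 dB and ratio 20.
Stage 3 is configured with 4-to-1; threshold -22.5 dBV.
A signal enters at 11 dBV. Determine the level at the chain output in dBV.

-20.3625 dBV

Stage 1: 16 dB above -5 dBV, reduced 3.2:1 to 5 dB above → 0 dBV.
Stage 2: 21 dB above -21 dBV, reduced 20:1 to 1.05 dB above → -19.95 dBV; +6 dB make-up → -13.95 dBV.
Stage 3: 8.55 dB above -22.5 dBV, reduced 4:1 to 2.1375 dB above → -20.3625 dBV.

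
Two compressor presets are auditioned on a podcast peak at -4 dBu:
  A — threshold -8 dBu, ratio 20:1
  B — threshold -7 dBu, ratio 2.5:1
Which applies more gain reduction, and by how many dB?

A, by 2 dB

A: overshoot 4 dB → output overshoot 0.2 dB → GR 3.8 dB.
B: overshoot 3 dB → output overshoot 1.2 dB → GR 1.8 dB.
Difference: 2 dB in favour of A.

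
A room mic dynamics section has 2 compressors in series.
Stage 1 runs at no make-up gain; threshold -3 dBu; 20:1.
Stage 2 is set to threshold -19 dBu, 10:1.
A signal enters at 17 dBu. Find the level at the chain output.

Stage 1: 17 dBu is 20 dB over -3 dBu; at 20:1 that becomes 1 dB over, giving -2 dBu.
Stage 2: 17 dB above -19 dBu, reduced 10:1 to 1.7 dB above → -17.3 dBu.

-17.3 dBu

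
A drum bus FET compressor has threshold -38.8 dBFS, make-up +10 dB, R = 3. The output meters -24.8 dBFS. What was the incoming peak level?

Remove make-up: -24.8 − 10 = -34.8 dBFS.
The compressed level sits -34.8 − (-38.8) = 4 dB over threshold.
Before 3:1 compression the overshoot was 4 × 3 = 12 dB, so input = -38.8 + 12 = -26.8 dBFS.

-26.8 dBFS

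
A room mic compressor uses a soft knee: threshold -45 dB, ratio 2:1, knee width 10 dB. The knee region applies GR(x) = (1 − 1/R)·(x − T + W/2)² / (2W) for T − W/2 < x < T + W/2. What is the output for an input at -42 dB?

-43.6 dB

x − T + W/2 = -42 − (-45) + 5 = 8.
GR = (1 − 1/2) × 8² / 20 = 0.5 × 64 / 20 = 1.6 dB.
Output = -42 − 1.6 = -43.6 dB.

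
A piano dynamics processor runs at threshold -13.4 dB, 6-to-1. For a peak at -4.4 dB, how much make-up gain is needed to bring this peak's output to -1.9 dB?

Overshoot 9 dB → 9/6 = 1.5 dB after compression, so the compressed level is -13.4 + 1.5 = -11.9 dB.
Make-up = target − compressed = -1.9 − (-11.9) = 10 dB.

10 dB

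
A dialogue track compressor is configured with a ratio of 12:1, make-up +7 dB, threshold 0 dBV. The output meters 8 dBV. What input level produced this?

Stripping the +7 dB make-up gives 1 dBV at the gain stage.
That's 1 dB above the 0 dBV threshold.
Undo the ratio: input overshoot = 1 × 12 = 12 dB, giving input = 12 dBV.

12 dBV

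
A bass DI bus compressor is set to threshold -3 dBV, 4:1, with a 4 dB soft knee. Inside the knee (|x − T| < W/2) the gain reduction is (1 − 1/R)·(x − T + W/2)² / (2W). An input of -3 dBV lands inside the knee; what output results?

x − T + W/2 = -3 − (-3) + 2 = 2.
GR = (1 − 1/4) × 2² / 8 = 0.75 × 4 / 8 = 0.375 dB.
Output = -3 − 0.375 = -3.375 dBV.

-3.375 dBV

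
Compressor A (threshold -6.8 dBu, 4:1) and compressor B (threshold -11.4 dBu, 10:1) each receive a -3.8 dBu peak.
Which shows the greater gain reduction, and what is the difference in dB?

B, by 4.59 dB

A: 3 dB over, compressed to 0.75 dB over, so 2.25 dB of GR.
B: 7.6 dB over, compressed to 0.76 dB over, so 6.84 dB of GR.
Difference: 4.59 dB in favour of B.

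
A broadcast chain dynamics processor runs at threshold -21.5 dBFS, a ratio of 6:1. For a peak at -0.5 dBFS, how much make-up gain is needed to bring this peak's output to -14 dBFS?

4 dB

Without make-up, output = threshold + overshoot/6 = -21.5 + 3.5 = -18 dBFS.
Gap to target: 4 dB.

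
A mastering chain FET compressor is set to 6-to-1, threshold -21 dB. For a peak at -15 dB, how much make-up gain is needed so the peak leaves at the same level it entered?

5 dB

Without make-up, output = threshold + overshoot/6 = -21 + 1 = -20 dB.
Gap to target: 5 dB.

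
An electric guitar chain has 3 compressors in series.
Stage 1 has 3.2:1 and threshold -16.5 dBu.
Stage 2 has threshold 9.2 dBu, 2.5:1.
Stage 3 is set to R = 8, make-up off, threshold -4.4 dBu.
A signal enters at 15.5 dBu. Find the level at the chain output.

Stage 1: overshoot 32 dB → 32/3.2 = 10 dB → -6.5 dBu.
Stage 2: -6.5 dBu ≤ 9.2 dBu, so stage 2 doesn't engage; output -6.5 dBu.
Stage 3: below threshold (-6.5 ≤ -4.4); passes unchanged; output -6.5 dBu.

-6.5 dBu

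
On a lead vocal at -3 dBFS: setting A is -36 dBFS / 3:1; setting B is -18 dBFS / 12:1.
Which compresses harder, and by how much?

A: 33 dB over, compressed to 11 dB over, so 22 dB of GR.
B: 15 dB over, compressed to 1.25 dB over, so 13.75 dB of GR.
Difference: 8.25 dB in favour of A.

A, by 8.25 dB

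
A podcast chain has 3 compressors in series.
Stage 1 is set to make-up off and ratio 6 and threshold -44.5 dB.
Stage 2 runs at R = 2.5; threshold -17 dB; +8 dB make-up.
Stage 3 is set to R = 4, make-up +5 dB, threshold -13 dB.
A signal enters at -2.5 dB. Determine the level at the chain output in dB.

Stage 1: -2.5 dB is 42 dB over -44.5 dB; at 6:1 that becomes 7 dB over, giving -37.5 dB.
Stage 2: below threshold (-37.5 ≤ -17); passes unchanged; make-up brings it to -29.5 dB.
Stage 3: below threshold (-29.5 ≤ -13); passes unchanged; make-up brings it to -24.5 dB.

-24.5 dB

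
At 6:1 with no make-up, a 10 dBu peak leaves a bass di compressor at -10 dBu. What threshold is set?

Gain reduction = 10 − (-10) = 20 dB; output overshoot = GR / (R − 1) = 20 / 5 = 4 dB.
Threshold = output − output overshoot = -10 − 4 = -14 dBu.

-14 dBu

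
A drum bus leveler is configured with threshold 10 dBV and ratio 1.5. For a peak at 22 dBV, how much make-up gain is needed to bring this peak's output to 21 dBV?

The peak compresses to 10 + 12/1.5 = 18 dBV.
To reach 21 dBV requires 21 − 18 = 3 dB of make-up.

3 dB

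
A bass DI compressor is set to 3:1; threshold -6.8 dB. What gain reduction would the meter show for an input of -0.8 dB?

4 dB

Overshoot = -0.8 − (-6.8) = 6 dB.
After 3:1 compression the overshoot becomes 6/3 = 2 dB.
So the signal is attenuated by 6 − 2 = 4 dB.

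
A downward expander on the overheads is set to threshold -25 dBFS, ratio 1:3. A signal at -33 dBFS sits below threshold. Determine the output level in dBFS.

The input is 8 dB below the -25 dBFS threshold.
A 1:3 expander multiplies undershoot by 3: 8 × 3 = 24 dB below threshold.
Output = -25 − 24 = -49 dBFS.

-49 dBFS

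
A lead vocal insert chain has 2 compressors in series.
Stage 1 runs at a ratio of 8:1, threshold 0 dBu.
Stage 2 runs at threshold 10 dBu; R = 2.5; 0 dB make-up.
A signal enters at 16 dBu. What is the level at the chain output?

2 dBu

Stage 1: 16 dBu is 16 dB over 0 dBu; at 8:1 that becomes 2 dB over, giving 2 dBu.
Stage 2: 2 dBu ≤ 10 dBu, so stage 2 doesn't engage; output 2 dBu.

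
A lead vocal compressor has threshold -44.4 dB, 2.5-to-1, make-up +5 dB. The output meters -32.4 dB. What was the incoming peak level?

Remove make-up: -32.4 − 5 = -37.4 dB.
Post-compression overshoot = -37.4 − (-44.4) = 7 dB.
Before 2.5:1 compression the overshoot was 7 × 2.5 = 17.5 dB, so input = -44.4 + 17.5 = -26.9 dB.

-26.9 dB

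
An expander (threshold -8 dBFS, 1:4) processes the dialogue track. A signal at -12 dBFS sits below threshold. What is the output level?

Below threshold, a 1:4 expander applies gain = (4−1)×(T − x) of attenuation.
(4−1) × 4 = 12 dB, so output = -12 − 12 = -24 dBFS.

-24 dBFS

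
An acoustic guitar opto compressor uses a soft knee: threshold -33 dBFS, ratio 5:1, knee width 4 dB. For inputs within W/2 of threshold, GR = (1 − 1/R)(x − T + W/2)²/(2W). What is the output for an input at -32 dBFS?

-32.9 dBFS

x − T + W/2 = -32 − (-33) + 2 = 3.
GR = (1 − 1/5) × 3² / 8 = 0.8 × 9 / 8 = 0.9 dB.
Output = -32 − 0.9 = -32.9 dBFS.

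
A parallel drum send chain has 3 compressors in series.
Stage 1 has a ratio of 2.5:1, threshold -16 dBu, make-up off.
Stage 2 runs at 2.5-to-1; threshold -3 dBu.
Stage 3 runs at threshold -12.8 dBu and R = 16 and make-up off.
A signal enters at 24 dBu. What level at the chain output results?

-12.1125 dBu

Stage 1: 40 dB above -16 dBu, reduced 2.5:1 to 16 dB above → 0 dBu.
Stage 2: 3 dB above -3 dBu, reduced 2.5:1 to 1.2 dB above → -1.8 dBu.
Stage 3: overshoot 11 dB → 11/16 = 0.6875 dB → -12.1125 dBu.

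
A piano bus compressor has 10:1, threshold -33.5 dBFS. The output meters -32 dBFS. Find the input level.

-18.5 dBFS

That's 1.5 dB above the -33.5 dBFS threshold.
Before 10:1 compression the overshoot was 1.5 × 10 = 15 dB, so input = -33.5 + 15 = -18.5 dBFS.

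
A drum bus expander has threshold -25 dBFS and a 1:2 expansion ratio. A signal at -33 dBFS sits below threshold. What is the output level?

-41 dBFS

Below threshold, a 1:2 expander applies gain = (2−1)×(T − x) of attenuation.
(2−1) × 8 = 8 dB, so output = -33 − 8 = -41 dBFS.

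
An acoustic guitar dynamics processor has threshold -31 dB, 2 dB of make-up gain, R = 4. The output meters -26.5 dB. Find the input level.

-21 dB

Remove make-up: -26.5 − 2 = -28.5 dB.
Post-compression overshoot = -28.5 − (-31) = 2.5 dB.
Undo the ratio: input overshoot = 2.5 × 4 = 10 dB, giving input = -21 dB.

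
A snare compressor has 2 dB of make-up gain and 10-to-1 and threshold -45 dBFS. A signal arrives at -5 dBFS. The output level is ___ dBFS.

Overshoot: -5 − (-45) = 40 dB.
At 10:1 the overshoot is divided by 10, leaving 4 dB above threshold.
Output = -45 + 4 = -41 dBFS; make-up adds 2 dB, giving -39 dBFS.

-39 dBFS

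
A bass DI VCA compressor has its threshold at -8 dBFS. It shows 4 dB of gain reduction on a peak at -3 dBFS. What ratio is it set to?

Input overshoot = -3 − (-8) = 5 dB.
Output overshoot = 5 − 4 = 1 dB.
Ratio = input overshoot / output overshoot = 5 / 1 = 5.

5:1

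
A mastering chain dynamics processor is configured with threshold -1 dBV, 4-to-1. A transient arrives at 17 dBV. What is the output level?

3.5 dBV

17 dBV sits 18 dB over threshold.
The 18 dB excess becomes 4.5 dB after 4:1 reduction.
Output = -1 + 4.5 = 3.5 dBV.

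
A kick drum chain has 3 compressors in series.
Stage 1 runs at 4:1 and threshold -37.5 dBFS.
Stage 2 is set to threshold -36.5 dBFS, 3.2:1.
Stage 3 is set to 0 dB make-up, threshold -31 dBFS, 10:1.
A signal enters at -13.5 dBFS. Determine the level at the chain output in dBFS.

-34.9375 dBFS

Stage 1: 24 dB above -37.5 dBFS, reduced 4:1 to 6 dB above → -31.5 dBFS.
Stage 2: 5 dB above -36.5 dBFS, reduced 3.2:1 to 1.5625 dB above → -34.9375 dBFS.
Stage 3: below threshold (-34.9375 ≤ -31); passes unchanged; output -34.9375 dBFS.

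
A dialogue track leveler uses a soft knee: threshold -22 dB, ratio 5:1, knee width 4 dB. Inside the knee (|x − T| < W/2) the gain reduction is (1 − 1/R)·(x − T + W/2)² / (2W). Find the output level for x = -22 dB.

x − T + W/2 = -22 − (-22) + 2 = 2.
GR = (1 − 1/5) × 2² / 8 = 0.8 × 4 / 8 = 0.4 dB.
Output = -22 − 0.4 = -22.4 dB.

-22.4 dB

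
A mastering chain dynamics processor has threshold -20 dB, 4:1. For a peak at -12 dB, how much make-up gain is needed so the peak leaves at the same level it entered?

6 dB

The peak compresses to -20 + 8/4 = -18 dB.
To reach -12 dB requires -12 − (-18) = 6 dB of make-up.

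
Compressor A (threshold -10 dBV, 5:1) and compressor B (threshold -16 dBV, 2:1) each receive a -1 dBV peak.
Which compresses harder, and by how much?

A: GR = 9 − 9/5 = 7.2 dB.
B: GR = 15 − 15/2 = 7.5 dB.
B applies 0.3 dB more gain reduction.

B, by 0.3 dB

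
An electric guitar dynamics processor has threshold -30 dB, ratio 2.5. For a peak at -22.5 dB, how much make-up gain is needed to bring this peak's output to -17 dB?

10 dB

Overshoot 7.5 dB → 7.5/2.5 = 3 dB after compression, so the compressed level is -30 + 3 = -27 dB.
Make-up = target − compressed = -17 − (-27) = 10 dB.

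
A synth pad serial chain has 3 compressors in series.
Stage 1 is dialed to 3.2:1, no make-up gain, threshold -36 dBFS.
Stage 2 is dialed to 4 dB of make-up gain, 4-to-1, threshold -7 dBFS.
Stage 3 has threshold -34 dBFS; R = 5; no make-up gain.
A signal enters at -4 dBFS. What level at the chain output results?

-31.6 dBFS

Stage 1: -4 dBFS is 32 dB over -36 dBFS; at 3.2:1 that becomes 10 dB over, giving -26 dBFS.
Stage 2: -26 dBFS is at or below the -7 dBFS threshold — no compression; make-up brings it to -22 dBFS.
Stage 3: -22 dBFS is 12 dB over -34 dBFS; at 5:1 that becomes 2.4 dB over, giving -31.6 dBFS.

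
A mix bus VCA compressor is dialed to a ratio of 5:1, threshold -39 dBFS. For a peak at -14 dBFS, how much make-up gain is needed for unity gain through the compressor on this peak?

20 dB

Without make-up, output = threshold + overshoot/5 = -39 + 5 = -34 dBFS.
Gap to target: 20 dB.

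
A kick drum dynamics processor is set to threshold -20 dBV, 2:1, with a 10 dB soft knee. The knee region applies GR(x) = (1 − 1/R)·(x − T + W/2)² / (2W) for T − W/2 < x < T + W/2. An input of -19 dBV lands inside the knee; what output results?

x − T + W/2 = -19 − (-20) + 5 = 6.
GR = (1 − 1/2) × 6² / 20 = 0.5 × 36 / 20 = 0.9 dB.
Output = -19 − 0.9 = -19.9 dBV.

-19.9 dBV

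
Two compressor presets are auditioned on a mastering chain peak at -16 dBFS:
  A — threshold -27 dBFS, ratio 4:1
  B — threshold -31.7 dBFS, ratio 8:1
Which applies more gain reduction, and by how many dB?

B, by 5.4875 dB

A: 11 dB over, compressed to 2.75 dB over, so 8.25 dB of GR.
B: 15.7 dB over, compressed to 1.9625 dB over, so 13.7375 dB of GR.
Difference: 5.4875 dB in favour of B.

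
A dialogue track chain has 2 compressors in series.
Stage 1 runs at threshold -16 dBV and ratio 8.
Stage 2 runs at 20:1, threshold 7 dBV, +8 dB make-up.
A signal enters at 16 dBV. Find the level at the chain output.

Stage 1: 32 dB above -16 dBV, reduced 8:1 to 4 dB above → -12 dBV.
Stage 2: -12 dBV ≤ 7 dBV, so stage 2 doesn't engage; make-up brings it to -4 dBV.

-4 dBV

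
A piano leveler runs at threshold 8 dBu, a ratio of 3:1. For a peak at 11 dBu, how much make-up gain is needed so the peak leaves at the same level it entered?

Overshoot 3 dB → 3/3 = 1 dB after compression, so the compressed level is 8 + 1 = 9 dBu.
Make-up = target − compressed = 11 − 9 = 2 dB.

2 dB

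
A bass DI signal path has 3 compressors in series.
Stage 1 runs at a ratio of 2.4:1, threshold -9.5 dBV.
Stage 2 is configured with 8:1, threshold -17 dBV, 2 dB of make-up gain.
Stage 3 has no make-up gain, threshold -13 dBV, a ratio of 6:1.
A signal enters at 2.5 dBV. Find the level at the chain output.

-13.4375 dBV

Stage 1: 2.5 dBV is 12 dB over -9.5 dBV; at 2.4:1 that becomes 5 dB over, giving -4.5 dBV.
Stage 2: -4.5 dBV is 12.5 dB over -17 dBV; at 8:1 that becomes 1.5625 dB over, giving -15.4375 dBV; +2 dB make-up → -13.4375 dBV.
Stage 3: -13.4375 dBV is at or below the -13 dBV threshold — no compression; output -13.4375 dBV.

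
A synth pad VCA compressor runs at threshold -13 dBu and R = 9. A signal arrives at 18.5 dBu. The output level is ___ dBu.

-9.5 dBu

The input is 31.5 dB above the -13 dBu threshold.
The 31.5 dB excess becomes 3.5 dB after 9:1 reduction.
So the level is -13 + 3.5 = -9.5 dBu.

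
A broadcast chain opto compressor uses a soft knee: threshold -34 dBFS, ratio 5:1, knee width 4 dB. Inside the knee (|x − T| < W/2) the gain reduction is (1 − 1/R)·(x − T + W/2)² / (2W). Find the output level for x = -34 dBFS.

-34.4 dBFS

x − T + W/2 = -34 − (-34) + 2 = 2.
GR = (1 − 1/5) × 2² / 8 = 0.8 × 4 / 8 = 0.4 dB.
Output = -34 − 0.4 = -34.4 dBFS.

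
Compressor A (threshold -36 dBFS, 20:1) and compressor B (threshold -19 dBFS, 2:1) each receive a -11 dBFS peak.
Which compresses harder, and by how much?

A, by 19.75 dB

A: 25 dB over, compressed to 1.25 dB over, so 23.75 dB of GR.
B: 8 dB over, compressed to 4 dB over, so 4 dB of GR.
A applies 19.75 dB more gain reduction.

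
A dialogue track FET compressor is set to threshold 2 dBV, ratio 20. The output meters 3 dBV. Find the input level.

22 dBV

Post-compression overshoot = 3 − 2 = 1 dB.
Input overshoot = R × output overshoot = 20 dB → input = 2 + 20 = 22 dBV.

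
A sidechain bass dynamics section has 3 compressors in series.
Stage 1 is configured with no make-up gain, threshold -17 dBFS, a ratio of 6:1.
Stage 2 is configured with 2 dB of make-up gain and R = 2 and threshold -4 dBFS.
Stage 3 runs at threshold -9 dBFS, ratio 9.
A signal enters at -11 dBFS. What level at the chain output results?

-14 dBFS

Stage 1: -11 dBFS is 6 dB over -17 dBFS; at 6:1 that becomes 1 dB over, giving -16 dBFS.
Stage 2: -16 dBFS is at or below the -4 dBFS threshold — no compression; make-up brings it to -14 dBFS.
Stage 3: -14 dBFS ≤ -9 dBFS, so stage 3 doesn't engage; output -14 dBFS.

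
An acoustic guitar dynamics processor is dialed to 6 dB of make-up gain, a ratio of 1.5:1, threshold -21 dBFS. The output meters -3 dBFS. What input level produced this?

-3 dBFS

Stripping the +6 dB make-up gives -9 dBFS at the gain stage.
Post-compression overshoot = -9 − (-21) = 12 dB.
Before 1.5:1 compression the overshoot was 12 × 1.5 = 18 dB, so input = -21 + 18 = -3 dBFS.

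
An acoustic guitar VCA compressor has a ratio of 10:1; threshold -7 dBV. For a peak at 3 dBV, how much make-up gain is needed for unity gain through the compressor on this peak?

The peak compresses to -7 + 10/10 = -6 dBV.
To reach 3 dBV requires 3 − (-6) = 9 dB of make-up.

9 dB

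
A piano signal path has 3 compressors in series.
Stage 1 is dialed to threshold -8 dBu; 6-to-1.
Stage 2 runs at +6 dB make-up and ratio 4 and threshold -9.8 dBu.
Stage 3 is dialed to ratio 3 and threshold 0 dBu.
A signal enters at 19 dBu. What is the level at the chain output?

-2.225 dBu

Stage 1: 19 dBu is 27 dB over -8 dBu; at 6:1 that becomes 4.5 dB over, giving -3.5 dBu.
Stage 2: -3.5 dBu is 6.3 dB over -9.8 dBu; at 4:1 that becomes 1.575 dB over, giving -8.225 dBu; +6 dB make-up → -2.225 dBu.
Stage 3: below threshold (-2.225 ≤ 0); passes unchanged; output -2.225 dBu.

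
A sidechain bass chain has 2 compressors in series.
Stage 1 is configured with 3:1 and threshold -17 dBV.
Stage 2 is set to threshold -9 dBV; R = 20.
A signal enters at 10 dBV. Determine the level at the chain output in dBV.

Stage 1: 10 dBV is 27 dB over -17 dBV; at 3:1 that becomes 9 dB over, giving -8 dBV.
Stage 2: 1 dB above -9 dBV, reduced 20:1 to 0.05 dB above → -8.95 dBV.

-8.95 dBV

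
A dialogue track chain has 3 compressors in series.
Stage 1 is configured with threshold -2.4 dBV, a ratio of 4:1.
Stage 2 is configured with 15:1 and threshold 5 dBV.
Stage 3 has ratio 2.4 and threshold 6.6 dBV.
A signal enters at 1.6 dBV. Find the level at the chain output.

-1.4 dBV

Stage 1: overshoot 4 dB → 4/4 = 1 dB → -1.4 dBV.
Stage 2: -1.4 dBV is at or below the 5 dBV threshold — no compression; output -1.4 dBV.
Stage 3: below threshold (-1.4 ≤ 6.6); passes unchanged; output -1.4 dBV.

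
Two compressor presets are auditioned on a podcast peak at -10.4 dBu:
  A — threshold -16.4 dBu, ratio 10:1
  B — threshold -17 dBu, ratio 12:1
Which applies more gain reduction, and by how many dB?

A: GR = 6 − 6/10 = 5.4 dB.
B: GR = 6.6 − 6.6/12 = 6.05 dB.
Difference: 0.65 dB in favour of B.

B, by 0.65 dB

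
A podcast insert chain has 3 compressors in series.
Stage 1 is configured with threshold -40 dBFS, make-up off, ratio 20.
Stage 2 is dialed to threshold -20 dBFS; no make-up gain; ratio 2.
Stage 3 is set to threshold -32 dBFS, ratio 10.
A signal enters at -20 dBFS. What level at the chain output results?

Stage 1: 20 dB above -40 dBFS, reduced 20:1 to 1 dB above → -39 dBFS.
Stage 2: -39 dBFS ≤ -20 dBFS, so stage 2 doesn't engage; output -39 dBFS.
Stage 3: below threshold (-39 ≤ -32); passes unchanged; output -39 dBFS.

-39 dBFS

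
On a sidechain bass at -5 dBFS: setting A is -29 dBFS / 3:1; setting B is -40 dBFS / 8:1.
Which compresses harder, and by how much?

A: 24 dB over, compressed to 8 dB over, so 16 dB of GR.
B: 35 dB over, compressed to 4.375 dB over, so 30.625 dB of GR.
Difference: 14.625 dB in favour of B.

B, by 14.625 dB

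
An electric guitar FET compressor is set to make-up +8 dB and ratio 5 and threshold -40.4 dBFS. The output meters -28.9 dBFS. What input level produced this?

Before make-up, the level was -28.9 − 8 = -36.9 dBFS.
That's 3.5 dB above the -40.4 dBFS threshold.
Undo the ratio: input overshoot = 3.5 × 5 = 17.5 dB, giving input = -22.9 dBFS.

-22.9 dBFS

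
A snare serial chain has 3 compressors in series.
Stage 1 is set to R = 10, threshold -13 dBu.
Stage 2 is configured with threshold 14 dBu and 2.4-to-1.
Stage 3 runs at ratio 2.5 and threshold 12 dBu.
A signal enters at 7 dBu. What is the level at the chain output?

-11 dBu

Stage 1: 20 dB above -13 dBu, reduced 10:1 to 2 dB above → -11 dBu.
Stage 2: -11 dBu is at or below the 14 dBu threshold — no compression; output -11 dBu.
Stage 3: -11 dBu ≤ 12 dBu, so stage 3 doesn't engage; output -11 dBu.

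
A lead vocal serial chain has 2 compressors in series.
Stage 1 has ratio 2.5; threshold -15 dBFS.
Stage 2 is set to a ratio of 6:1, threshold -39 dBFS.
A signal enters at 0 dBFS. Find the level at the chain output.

Stage 1: 0 dBFS is 15 dB over -15 dBFS; at 2.5:1 that becomes 6 dB over, giving -9 dBFS.
Stage 2: overshoot 30 dB → 30/6 = 5 dB → -34 dBFS.

-34 dBFS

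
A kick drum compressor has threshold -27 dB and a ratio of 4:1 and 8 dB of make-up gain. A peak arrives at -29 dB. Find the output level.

-29 dB is 2 dB below the -27 dB threshold, so no gain reduction is applied.
Make-up gain adds 8 dB: -29 + 8 = -21 dB.

-21 dB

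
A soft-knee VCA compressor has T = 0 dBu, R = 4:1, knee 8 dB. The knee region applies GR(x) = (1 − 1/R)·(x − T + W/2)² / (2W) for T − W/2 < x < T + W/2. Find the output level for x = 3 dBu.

0.703125 dBu

x − T + W/2 = 3 − 0 + 4 = 7.
GR = (1 − 1/4) × 7² / 16 = 0.75 × 49 / 16 = 2.296875 dB.
Output = 3 − 2.296875 = 0.703125 dBu.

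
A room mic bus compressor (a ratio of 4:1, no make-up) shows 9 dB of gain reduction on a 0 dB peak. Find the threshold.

-12 dB

Input is 12 dB above T (since output overshoot × R = input overshoot: (-9 − T)·4 = 0 − T gives T = -12 dB).
Check: -12 + (0 − (-12))/4 = -12 + 3 = -9 dB. ✓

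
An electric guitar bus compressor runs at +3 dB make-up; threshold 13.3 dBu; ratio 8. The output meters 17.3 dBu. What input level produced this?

21.3 dBu

Before make-up, the level was 17.3 − 3 = 14.3 dBu.
The compressed level sits 14.3 − 13.3 = 1 dB over threshold.
Undo the ratio: input overshoot = 1 × 8 = 8 dB, giving input = 21.3 dBu.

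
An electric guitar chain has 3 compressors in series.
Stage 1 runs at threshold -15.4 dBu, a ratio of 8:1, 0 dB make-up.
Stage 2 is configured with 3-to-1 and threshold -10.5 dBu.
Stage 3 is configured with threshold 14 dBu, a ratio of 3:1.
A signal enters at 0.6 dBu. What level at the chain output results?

Stage 1: 0.6 dBu is 16 dB over -15.4 dBu; at 8:1 that becomes 2 dB over, giving -13.4 dBu.
Stage 2: -13.4 dBu ≤ -10.5 dBu, so stage 2 doesn't engage; output -13.4 dBu.
Stage 3: -13.4 dBu ≤ 14 dBu, so stage 3 doesn't engage; output -13.4 dBu.

-13.4 dBu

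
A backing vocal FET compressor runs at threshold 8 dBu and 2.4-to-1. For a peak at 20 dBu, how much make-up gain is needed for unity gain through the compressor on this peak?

7 dB

The peak compresses to 8 + 12/2.4 = 13 dBu.
To reach 20 dBu requires 20 − 13 = 7 dB of make-up.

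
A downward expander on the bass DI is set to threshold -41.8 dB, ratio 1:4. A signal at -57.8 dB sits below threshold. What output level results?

-105.8 dB

The input is 16 dB below the -41.8 dB threshold.
A 1:4 expander multiplies undershoot by 4: 16 × 4 = 64 dB below threshold.
Output = -41.8 − 64 = -105.8 dB.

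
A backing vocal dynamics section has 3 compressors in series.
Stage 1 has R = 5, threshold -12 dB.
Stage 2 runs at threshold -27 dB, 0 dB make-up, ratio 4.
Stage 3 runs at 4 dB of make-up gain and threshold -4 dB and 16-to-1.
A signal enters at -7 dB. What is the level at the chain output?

-19 dB

Stage 1: -7 dB is 5 dB over -12 dB; at 5:1 that becomes 1 dB over, giving -11 dB.
Stage 2: overshoot 16 dB → 16/4 = 4 dB → -23 dB.
Stage 3: -23 dB is at or below the -4 dB threshold — no compression; make-up brings it to -19 dB.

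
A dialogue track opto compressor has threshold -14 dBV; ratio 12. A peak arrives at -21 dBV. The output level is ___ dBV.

-21 dBV

-21 dBV is 7 dB below the -14 dBV threshold, so no gain reduction is applied.
Output = input = -21 dBV.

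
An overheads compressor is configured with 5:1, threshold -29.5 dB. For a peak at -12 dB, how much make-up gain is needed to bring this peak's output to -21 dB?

The peak compresses to -29.5 + 17.5/5 = -26 dB.
To reach -21 dB requires -21 − (-26) = 5 dB of make-up.

5 dB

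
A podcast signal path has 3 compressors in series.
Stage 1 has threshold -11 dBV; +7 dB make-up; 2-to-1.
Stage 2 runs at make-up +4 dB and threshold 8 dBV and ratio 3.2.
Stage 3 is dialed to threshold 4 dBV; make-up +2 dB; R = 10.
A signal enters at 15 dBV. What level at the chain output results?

Stage 1: 15 dBV is 26 dB over -11 dBV; at 2:1 that becomes 13 dB over, giving 2 dBV; +7 dB make-up → 9 dBV.
Stage 2: 1 dB above 8 dBV, reduced 3.2:1 to 0.3125 dB above → 8.3125 dBV; +4 dB make-up → 12.3125 dBV.
Stage 3: 8.3125 dB above 4 dBV, reduced 10:1 to 0.83125 dB above → 4.83125 dBV; +2 dB make-up → 6.83125 dBV.

6.83125 dBV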